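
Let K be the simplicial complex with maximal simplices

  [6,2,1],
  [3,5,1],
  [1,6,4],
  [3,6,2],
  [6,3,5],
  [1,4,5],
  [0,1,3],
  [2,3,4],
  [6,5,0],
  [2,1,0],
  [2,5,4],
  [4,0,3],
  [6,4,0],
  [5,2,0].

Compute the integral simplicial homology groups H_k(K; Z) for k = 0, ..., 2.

K has 7 vertices, 21 edges, 14 triangles.
rank ∂_0 = 0, rank ∂_1 = 6 ⇒ b_0 = 7 − 0 − 6 = 1; all invariant factors of ∂_1 are 1 so no torsion. So H_0 ≅ Z.
rank ∂_1 = 6, rank ∂_2 = 13 ⇒ b_1 = 21 − 6 − 13 = 2; all invariant factors of ∂_2 are 1 so no torsion. So H_1 ≅ Z^2.
rank ∂_2 = 13, rank ∂_3 = 0 ⇒ b_2 = 14 − 13 − 0 = 1. So H_2 ≅ Z.

H_0 = Z,  H_1 = Z^2,  H_2 = Z.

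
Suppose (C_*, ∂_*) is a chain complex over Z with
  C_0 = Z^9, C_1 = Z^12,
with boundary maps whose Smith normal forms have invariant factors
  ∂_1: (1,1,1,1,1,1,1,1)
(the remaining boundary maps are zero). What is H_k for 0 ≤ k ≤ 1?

H_0 = Z,  H_1 = Z^4.

H_0: b_0 = 9 − 0 − 8 = 1; torsion from ∂_1 factors > 1: none. So H_0 = Z.
H_1: b_1 = 12 − 8 − 0 = 4; torsion from ∂_2 factors > 1: none. So H_1 = Z^4.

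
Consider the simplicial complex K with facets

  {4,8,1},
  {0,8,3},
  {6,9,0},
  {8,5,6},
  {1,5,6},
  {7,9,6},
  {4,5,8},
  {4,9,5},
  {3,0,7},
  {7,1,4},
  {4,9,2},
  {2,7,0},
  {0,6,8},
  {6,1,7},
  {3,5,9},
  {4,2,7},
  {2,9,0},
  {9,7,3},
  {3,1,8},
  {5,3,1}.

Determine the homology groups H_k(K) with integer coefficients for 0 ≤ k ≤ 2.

H_0 = Z,  H_1 = Z ⊕ Z/2,  H_2 = 0.

We work with the vertex ordering 0 < 1 < 2 < 3 < 4 < 5 < 6 < 7 < 8 < 9. The simplices of K, each written with vertices in increasing order, are:

  0-simplices (10): [0], [1], [2], [3], [4], [5], [6], [7], [8], [9]
  1-simplices (30): (30 of them)
  2-simplices (20): (20 of them)

giving chain groups C_0 ≅ Z^10, C_1 ≅ Z^30, C_2 ≅ Z^20.

The boundary map ∂_1: C_1 → C_0 is given by ∂[p,q] = [q] − [p]. For instance
  ∂[4,8] = [8] − [4].
The resulting 10×30 matrix has rank 9, and its Smith normal form has invariant factors (1,1,1,1,1,1,1,1,1).

Boundary ∂_2: C_2 → C_1 sends each 2-simplex [p,q,r] to [q,r] − [p,r] + [p,q]. For instance
  ∂[1,6,7] = [6,7] − [1,7] + [1,6],
  ∂[2,4,9] = [4,9] − [2,9] + [2,4].
This gives a 30×20 integer matrix of rank 20; reducing to Smith normal form yields diagonal entries (1,1,1,1,1,1,1,1,1,1,1,1,1,1,1,1,1,1,1,2).

Now H_k = ker ∂_k / im ∂_{k+1}, so:

  H_0: rank C_0 − rank ∂_1 = 10 − 9 = 1, and the invariant factors of ∂_1 are all 1, so H_0 ≅ Z.
  H_1: rank ker ∂_1 − rank ∂_2 = (30 − 9) − 20 = 1, and ∂_2 has invariant factor 2 > 1, so H_1 ≅ Z ⊕ Z/2.
  H_2: rank ker ∂_2 − rank ∂_3 = (20 − 20) − 0 = 0, and there is no ∂_3, so H_2 ≅ 0.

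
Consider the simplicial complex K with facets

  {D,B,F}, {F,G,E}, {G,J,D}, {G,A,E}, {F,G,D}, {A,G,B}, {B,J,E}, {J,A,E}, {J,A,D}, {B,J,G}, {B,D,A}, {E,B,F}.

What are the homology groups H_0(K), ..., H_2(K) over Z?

Order the vertices as A < B < D < E < F < G < J. Listing each simplex with vertices in this order, K has dimension 2 with simplices:

  0-simplices (7): A, B, D, E, F, G, J
  1-simplices (18): AB, AD, AE, AG, AJ, BD, BE, BF, BG, BJ, DF, DG, DJ, EF, EG, EJ, FG, GJ
  2-simplices (12): ABD, ABG, ADJ, AEG, AEJ, BDF, BEF, BEJ, BGJ, DFG, DGJ, EFG

Hence C_0 ≅ Z^7, C_1 ≅ Z^18, C_2 ≅ Z^12.

∂_1: C_1 → C_0 maps an edge to its endpoints' difference, ∂[p,q] = q − p. For instance
  ∂AE = E − A.
As a 7×18 matrix over Z this has rank 6, with invariant factors (1,1,1,1,1,1).

Boundary ∂_2: C_2 → C_1 maps a triangle to the signed sum of its edges. For instance
  ∂BEJ = EJ − BJ + BE,
  ∂ADJ = DJ − AJ + AD.
The 18×12 boundary matrix has rank 12 and Smith normal form diag(1,1,1,1,1,1,1,1,1,1,1,2).

Computing H_k = (kernel of ∂_k) / (image of ∂_{k+1}):

  H_0: rank C_0 − rank ∂_1 = 7 − 6 = 1, and the invariant factors of ∂_1 are all 1, so H_0 ≅ Z.
  H_1: rank ker ∂_1 − rank ∂_2 = (18 − 6) − 12 = 0, and ∂_2 has invariant factor 2 > 1, so H_1 ≅ Z_2.
  H_2: rank ker ∂_2 − rank ∂_3 = (12 − 12) − 0 = 0, and there is no ∂_3, so H_2 ≅ 0.

As a check, the Euler characteristic is 7 − 18 + 12 = 1, which agrees with 1 − 0 + 0 = 1.

H_0 ≅ Z,  H_1 ≅ Z_2,  H_2 = 0.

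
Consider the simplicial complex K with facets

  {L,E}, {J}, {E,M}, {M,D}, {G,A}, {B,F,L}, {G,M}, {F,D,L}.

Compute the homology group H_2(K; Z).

Fix the vertex order A < B < D < E < F < G < J < L < M and write every simplex with vertices in increasing order. Then dim K = 2 and the simplices of K are:

  0-simplices (9): A, B, D, E, F, G, J, L, M
  1-simplices (10): AG, BF, BL, DF, DL, DM, EL, EM, FL, GM
  2-simplices (2): BFL, DFL

Hence C_0 ≅ Z^9, C_1 ≅ Z^10, C_2 ≅ Z^2.

Boundary ∂_1: C_1 → C_0 is given by ∂[p,q] = [q] − [p]. For instance
  ∂DL = L − D.
This gives a 9×10 integer matrix of rank 7; reducing to Smith normal form yields diagonal entries (1,1,1,1,1,1,1).

Boundary ∂_2: C_2 → C_1 maps a triangle to the signed sum of its edges. For instance
  ∂DFL = FL − DL + DF,
  ∂BFL = FL − BL + BF.
This gives a 10×2 integer matrix of rank 2; reducing to Smith normal form yields diagonal entries (1,1).

From H_k ≅ ker(∂_k) / im(∂_{k+1}) we obtain:

  H_2: rank ker ∂_2 − rank ∂_3 = (2 − 2) − 0 = 0, and there is no ∂_3, so H_2 ≅ 0.

H_2 ≅ 0.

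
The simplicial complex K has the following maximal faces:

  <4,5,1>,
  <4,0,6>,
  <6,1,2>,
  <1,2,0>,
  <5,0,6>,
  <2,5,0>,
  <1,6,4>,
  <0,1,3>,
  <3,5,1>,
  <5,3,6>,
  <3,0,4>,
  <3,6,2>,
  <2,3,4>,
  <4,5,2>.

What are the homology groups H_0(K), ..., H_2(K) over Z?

H_0 = Z,  H_1 = Z^2,  H_2 = Z.

K has 7 vertices, 21 edges, 14 triangles.
rank ∂_0 = 0, rank ∂_1 = 6 ⇒ b_0 = 7 − 0 − 6 = 1; all invariant factors of ∂_1 are 1 so no torsion. So H_0 = Z.
rank ∂_1 = 6, rank ∂_2 = 13 ⇒ b_1 = 21 − 6 − 13 = 2; all invariant factors of ∂_2 are 1 so no torsion. So H_1 = Z^2.
rank ∂_2 = 13, rank ∂_3 = 0 ⇒ b_2 = 14 − 13 − 0 = 1. So H_2 = Z.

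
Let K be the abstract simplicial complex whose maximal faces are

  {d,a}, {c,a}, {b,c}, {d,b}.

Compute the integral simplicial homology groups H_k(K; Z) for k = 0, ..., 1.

H_0 ≅ Z,  H_1 ≅ Z.

Order the vertices as a < b < c < d. Listing each simplex with vertices in this order, K has dimension 1 with simplices:

  0-simplices (4): a, b, c, d
  1-simplices (4): ac, ad, bc, bd

Hence C_0 ≅ Z^4, C_1 ≅ Z^4.

Boundary ∂_1: C_1 → C_0 is given by ∂[p,q] = [q] − [p]. For instance
  ∂bd = d − b.
The 4×4 boundary matrix has rank 3 and Smith normal form diag(1,1,1).

Computing H_k = (kernel of ∂_k) / (image of ∂_{k+1}):

  H_0: rank C_0 − rank ∂_1 = 4 − 3 = 1, and the invariant factors of ∂_1 are all 1, so H_0 = Z.
  H_1: rank ker ∂_1 − rank ∂_2 = (4 − 3) − 0 = 1, and there is no ∂_2, so H_1 = Z.

(K is a triangulation of the circle S^1.)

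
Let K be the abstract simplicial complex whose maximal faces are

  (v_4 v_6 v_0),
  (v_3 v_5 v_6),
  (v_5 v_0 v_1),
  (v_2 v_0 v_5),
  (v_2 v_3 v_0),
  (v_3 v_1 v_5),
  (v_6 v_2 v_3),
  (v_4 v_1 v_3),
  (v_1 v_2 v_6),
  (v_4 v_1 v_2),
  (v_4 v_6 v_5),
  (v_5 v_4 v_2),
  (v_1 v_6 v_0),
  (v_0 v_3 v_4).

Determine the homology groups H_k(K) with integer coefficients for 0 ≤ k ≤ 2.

H_0 ≅ Z,  H_1 ≅ Z^2,  H_2 ≅ Z.

Fix the vertex order v_0 < v_1 < v_2 < v_3 < v_4 < v_5 < v_6 and write every simplex with vertices in increasing order. Then dim K = 2 and the simplices of K are:

  0-simplices (7): [v_0], [v_1], [v_2], [v_3], [v_4], [v_5], [v_6]
  1-simplices (21): (21 of them)
  2-simplices (14): (14 of them)

Hence C_0 ≅ Z^7, C_1 ≅ Z^21, C_2 ≅ Z^14.

Boundary ∂_1: C_1 → C_0 maps an edge to its endpoints' difference, ∂[p,q] = q − p. For instance
  ∂[v_1,v_2] = [v_2] − [v_1].
The resulting 7×21 matrix has rank 6, and its Smith normal form has invariant factors (1,1,1,1,1,1).

∂_2: C_2 → C_1 maps a triangle to the signed sum of its edges. For instance
  ∂[v_4,v_5,v_6] = [v_5,v_6] − [v_4,v_6] + [v_4,v_5],
  ∂[v_1,v_2,v_6] = [v_2,v_6] − [v_1,v_6] + [v_1,v_2].
The resulting 21×14 matrix has rank 13, and its Smith normal form has invariant factors (1,1,1,1,1,1,1,1,1,1,1,1,1).

Computing H_k = (kernel of ∂_k) / (image of ∂_{k+1}):

  H_0: rank C_0 − rank ∂_1 = 7 − 6 = 1, and the invariant factors of ∂_1 are all 1, so H_0 ≅ Z.
  H_1: rank ker ∂_1 − rank ∂_2 = (21 − 6) − 13 = 2, and the invariant factors of ∂_2 are all 1, so H_1 ≅ Z^2.
  H_2: rank ker ∂_2 − rank ∂_3 = (14 − 13) − 0 = 1, and there is no ∂_3, so H_2 ≅ Z.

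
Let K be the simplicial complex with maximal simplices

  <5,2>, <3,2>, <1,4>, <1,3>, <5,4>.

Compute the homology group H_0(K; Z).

Fix the vertex order 1 < 2 < 3 < 4 < 5 and write every simplex with vertices in increasing order. Then dim K = 1 and the simplices of K are:

  0-simplices (5): [1], [2], [3], [4], [5]
  1-simplices (5): [1,3], [1,4], [2,3], [2,5], [4,5]

giving chain groups C_0 ≅ Z^5, C_1 ≅ Z^5.

∂_1: C_1 → C_0 sends each edge [p,q] (with p < q) to q − p. For instance
  ∂[4,5] = [5] − [4].
This gives a 5×5 integer matrix of rank 4; reducing to Smith normal form yields diagonal entries (1,1,1,1).

Computing H_k = (kernel of ∂_k) / (image of ∂_{k+1}):

  H_0: rank C_0 − rank ∂_1 = 5 − 4 = 1, and the invariant factors of ∂_1 are all 1, so H_0 = Z.

H_0 ≅ Z.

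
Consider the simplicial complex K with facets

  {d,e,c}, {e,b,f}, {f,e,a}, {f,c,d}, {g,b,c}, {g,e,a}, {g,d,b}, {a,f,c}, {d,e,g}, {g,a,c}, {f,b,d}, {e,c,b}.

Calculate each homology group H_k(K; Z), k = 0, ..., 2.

Take the total order a < b < c < d < e < f < g on the vertex set. Then K (dimension 2) consists of the simplices:

  0-simplices (7): a, b, c, d, e, f, g
  1-simplices (18): ac, ae, af, ag, bc, bd, be, bf, bg, cd, ce, cf, cg, de, df, dg, ef, eg
  2-simplices (12): acf, acg, aef, aeg, bce, bcg, bdf, bdg, bef, cde, cdf, deg

Hence C_0 ≅ Z^7, C_1 ≅ Z^18, C_2 ≅ Z^12.

The boundary map ∂_1: C_1 → C_0 maps an edge to its endpoints' difference, ∂[p,q] = q − p.
The 7×18 boundary matrix has rank 6 and Smith normal form diag(1,1,1,1,1,1).

Boundary ∂_2: C_2 → C_1 sends each 2-simplex [p,q,r] to [q,r] − [p,r] + [p,q]. For instance
  ∂bce = ce − be + bc,
  ∂cdf = df − cf + cd.
As a 18×12 matrix over Z this has rank 12, with invariant factors (1,1,1,1,1,1,1,1,1,1,1,2).

From H_k ≅ ker(∂_k) / im(∂_{k+1}) we obtain:

  H_0: rank C_0 − rank ∂_1 = 7 − 6 = 1, and the invariant factors of ∂_1 are all 1, so H_0 = Z.
  H_1: rank ker ∂_1 − rank ∂_2 = (18 − 6) − 12 = 0, and ∂_2 has invariant factor 2 > 1, so H_1 = Z/2Z.
  H_2: rank ker ∂_2 − rank ∂_3 = (12 − 12) − 0 = 0, and there is no ∂_3, so H_2 = 0.

(K is a triangulation of the real projective plane RP^2.)

H_0 = Z,  H_1 = Z/2Z,  H_2 = 0.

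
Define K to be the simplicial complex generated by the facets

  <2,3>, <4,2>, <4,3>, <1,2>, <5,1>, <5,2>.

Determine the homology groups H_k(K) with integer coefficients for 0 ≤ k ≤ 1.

H_0 = Z,  H_1 = Z^2.

Take the total order 1 < 2 < 3 < 4 < 5 on the vertex set. Then K (dimension 1) consists of the simplices:

  0-simplices (5): [1], [2], [3], [4], [5]
  1-simplices (6): [1,2], [1,5], [2,3], [2,4], [2,5], [3,4]

so the chain groups are C_0 ≅ Z^5, C_1 ≅ Z^6.

Boundary ∂_1: C_1 → C_0 sends each edge [p,q] (with p < q) to q − p. For instance
  ∂[2,3] = [3] − [2].
The resulting 5×6 matrix has rank 4, and its Smith normal form has invariant factors (1,1,1,1).

From H_k ≅ ker(∂_k) / im(∂_{k+1}) we obtain:

  H_0: rank C_0 − rank ∂_1 = 5 − 4 = 1, and the invariant factors of ∂_1 are all 1, so H_0 = Z.
  H_1: rank ker ∂_1 − rank ∂_2 = (6 − 4) − 0 = 2, and there is no ∂_2, so H_1 = Z^2.

As a check, the Euler characteristic is 5 − 6 = -1, which agrees with 1 − 2 = -1.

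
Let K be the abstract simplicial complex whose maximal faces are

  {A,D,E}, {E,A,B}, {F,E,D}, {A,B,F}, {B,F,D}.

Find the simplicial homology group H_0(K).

H_0 = Z.

Order the vertices as A < B < D < E < F. Listing each simplex with vertices in this order, K has dimension 2 with simplices:

  0-simplices (5): A, B, D, E, F
  1-simplices (10): AB, AD, AE, AF, BD, BE, BF, DE, DF, EF
  2-simplices (5): ABE, ABF, ADE, BDF, DEF

Hence C_0 ≅ Z^5, C_1 ≅ Z^10, C_2 ≅ Z^5.

Boundary ∂_1: C_1 → C_0 sends each edge [p,q] (with p < q) to q − p. For instance
  ∂AB = B − A.
As a 5×10 matrix over Z this has rank 4, with invariant factors (1,1,1,1).

The boundary map ∂_2: C_2 → C_1 sends each 2-simplex [p,q,r] to [q,r] − [p,r] + [p,q]. For instance
  ∂ABE = BE − AE + AB,
  ∂BDF = DF − BF + BD.
The resulting 10×5 matrix has rank 5, and its Smith normal form has invariant factors (1,1,1,1,1).

Reading off H_k = ker ∂_k / im ∂_{k+1}:

  H_0: rank C_0 − rank ∂_1 = 5 − 4 = 1, and the invariant factors of ∂_1 are all 1, so H_0 = Z.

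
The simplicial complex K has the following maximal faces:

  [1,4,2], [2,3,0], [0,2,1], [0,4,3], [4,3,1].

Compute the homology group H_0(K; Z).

Take the total order 0 < 1 < 2 < 3 < 4 on the vertex set. Then K (dimension 2) consists of the simplices:

  0-simplices (5): [0], [1], [2], [3], [4]
  1-simplices (10): [0,1], [0,2], [0,3], [0,4], [1,2], [1,3], [1,4], [2,3], [2,4], [3,4]
  2-simplices (5): [0,1,2], [0,2,3], [0,3,4], [1,2,4], [1,3,4]

Hence C_0 ≅ Z^5, C_1 ≅ Z^10, C_2 ≅ Z^5.

The boundary map ∂_1: C_1 → C_0 is given by ∂[p,q] = [q] − [p].
The 5×10 boundary matrix has rank 4 and Smith normal form diag(1,1,1,1).

Boundary ∂_2: C_2 → C_1 maps a triangle to the signed sum of its edges. For instance
  ∂[1,3,4] = [3,4] − [1,4] + [1,3],
  ∂[1,2,4] = [2,4] − [1,4] + [1,2].
As a 10×5 matrix over Z this has rank 5, with invariant factors (1,1,1,1,1).

From H_k ≅ ker(∂_k) / im(∂_{k+1}) we obtain:

  H_0: rank C_0 − rank ∂_1 = 5 − 4 = 1, and the invariant factors of ∂_1 are all 1, so H_0 = Z.

(K is a triangulation of the Möbius band.)

H_0 = Z.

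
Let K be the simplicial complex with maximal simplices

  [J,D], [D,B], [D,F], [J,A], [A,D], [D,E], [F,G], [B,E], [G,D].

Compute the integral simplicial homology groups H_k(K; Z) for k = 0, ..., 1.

H_0 = Z,  H_1 = Z^3.

Fix the vertex order A < B < D < E < F < G < J and write every simplex with vertices in increasing order. Then dim K = 1 and the simplices of K are:

  0-simplices (7): A, B, D, E, F, G, J
  1-simplices (9): AD, AJ, BD, BE, DE, DF, DG, DJ, FG

giving chain groups C_0 ≅ Z^7, C_1 ≅ Z^9.

Boundary ∂_1: C_1 → C_0 maps an edge to its endpoints' difference, ∂[p,q] = q − p.
The 7×9 boundary matrix has rank 6 and Smith normal form diag(1,1,1,1,1,1).

Reading off H_k = ker ∂_k / im ∂_{k+1}:

  H_0: rank C_0 − rank ∂_1 = 7 − 6 = 1, and the invariant factors of ∂_1 are all 1, so H_0 ≅ Z.
  H_1: rank ker ∂_1 − rank ∂_2 = (9 − 6) − 0 = 3, and there is no ∂_2, so H_1 ≅ Z^3.

(K is a triangulation of a wedge of 3 circles.)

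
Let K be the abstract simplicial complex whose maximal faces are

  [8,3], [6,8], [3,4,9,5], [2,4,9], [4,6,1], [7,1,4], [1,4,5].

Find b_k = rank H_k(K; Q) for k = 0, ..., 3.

b_0 = 1, b_1 = 1, b_2 = 0, b_3 = 0.

K has 9 vertices, 16 edges, 8 triangles, 1 3-simplex.
rank ∂_0 = 0, rank ∂_1 = 8 ⇒ b_0 = 9 − 0 − 8 = 1; all invariant factors of ∂_1 are 1 so no torsion. So H_0 = Z.
rank ∂_1 = 8, rank ∂_2 = 7 ⇒ b_1 = 16 − 8 − 7 = 1; all invariant factors of ∂_2 are 1 so no torsion. So H_1 = Z.
rank ∂_2 = 7, rank ∂_3 = 1 ⇒ b_2 = 8 − 7 − 1 = 0; all invariant factors of ∂_3 are 1 so no torsion. So H_2 = 0.
rank ∂_3 = 1, rank ∂_4 = 0 ⇒ b_3 = 1 − 1 − 0 = 0. So H_3 = 0.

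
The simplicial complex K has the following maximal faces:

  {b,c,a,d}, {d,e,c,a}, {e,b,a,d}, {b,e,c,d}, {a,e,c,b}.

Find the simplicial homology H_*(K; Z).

Fix the vertex order a < b < c < d < e and write every simplex with vertices in increasing order. Then dim K = 3 and the simplices of K are:

  0-simplices (5): a, b, c, d, e
  1-simplices (10): ab, ac, ad, ae, bc, bd, be, cd, ce, de
  2-simplices (10): abc, abd, abe, acd, ace, ade, bcd, bce, bde, cde
  3-simplices (5): abcd, abce, abde, acde, bcde

giving chain groups C_0 ≅ Z^5, C_1 ≅ Z^10, C_2 ≅ Z^10, C_3 ≅ Z^5.

Boundary ∂_1: C_1 → C_0 is given by ∂[p,q] = [q] − [p]. For instance
  ∂cd = d − c.
As a 5×10 matrix over Z this has rank 4, with invariant factors (1,1,1,1).

The boundary map ∂_2: C_2 → C_1 maps a triangle to the signed sum of its edges. For instance
  ∂cde = de − ce + cd,
  ∂bde = de − be + bd.
The 10×10 boundary matrix has rank 6 and Smith normal form diag(1,1,1,1,1,1).

Boundary ∂_3: C_3 → C_2 sends each 3-simplex σ to the alternating sum Σ_i (−1)^i (σ with its i-th vertex removed). For instance
  ∂bcde = cde − bde + bce − bcd,
  ∂acde = cde − ade + ace − acd.
As a 10×5 matrix over Z this has rank 4, with invariant factors (1,1,1,1).

Reading off H_k = ker ∂_k / im ∂_{k+1}:

  H_0: rank C_0 − rank ∂_1 = 5 − 4 = 1, and the invariant factors of ∂_1 are all 1, so H_0 = Z.
  H_1: rank ker ∂_1 − rank ∂_2 = (10 − 4) − 6 = 0, and the invariant factors of ∂_2 are all 1, so H_1 = 0.
  H_2: rank ker ∂_2 − rank ∂_3 = (10 − 6) − 4 = 0, and the invariant factors of ∂_3 are all 1, so H_2 = 0.
  H_3: rank ker ∂_3 − rank ∂_4 = (5 − 4) − 0 = 1, and there is no ∂_4, so H_3 = Z.

H_0 ≅ Z,  H_1 = 0,  H_2 = 0,  H_3 ≅ Z.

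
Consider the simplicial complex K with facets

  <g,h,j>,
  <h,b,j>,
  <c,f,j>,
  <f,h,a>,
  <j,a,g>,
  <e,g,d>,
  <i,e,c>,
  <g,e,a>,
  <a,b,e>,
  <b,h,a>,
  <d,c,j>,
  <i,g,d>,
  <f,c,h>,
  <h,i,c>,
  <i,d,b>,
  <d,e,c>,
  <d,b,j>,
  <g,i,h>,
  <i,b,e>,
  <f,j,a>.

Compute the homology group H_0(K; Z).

K has 10 vertices, 30 edges, 20 triangles.
rank ∂_0 = 0, rank ∂_1 = 9 ⇒ b_0 = 10 − 0 − 9 = 1; all invariant factors of ∂_1 are 1 so no torsion. So H_0 = Z.

H_0 ≅ Z.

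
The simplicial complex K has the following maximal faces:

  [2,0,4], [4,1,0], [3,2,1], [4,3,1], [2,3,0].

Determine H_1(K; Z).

K has 5 vertices, 10 edges, 5 triangles.
rank ∂_1 = 4, rank ∂_2 = 5 ⇒ b_1 = 10 − 4 − 5 = 1; all invariant factors of ∂_2 are 1 so no torsion. So H_1 = Z.

H_1 = Z.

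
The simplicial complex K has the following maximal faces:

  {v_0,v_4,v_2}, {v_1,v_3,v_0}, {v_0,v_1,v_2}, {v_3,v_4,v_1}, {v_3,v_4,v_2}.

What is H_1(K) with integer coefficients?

H_1 = Z.

Take the total order v_0 < v_1 < v_2 < v_3 < v_4 on the vertex set. Then K (dimension 2) consists of the simplices:

  0-simplices (5): [v_0], [v_1], [v_2], [v_3], [v_4]
  1-simplices (10): [v_0,v_1], [v_0,v_2], [v_0,v_3], [v_0,v_4], [v_1,v_2], [v_1,v_3], [v_1,v_4], [v_2,v_3], [v_2,v_4], [v_3,v_4]
  2-simplices (5): [v_0,v_1,v_2], [v_0,v_1,v_3], [v_0,v_2,v_4], [v_1,v_3,v_4], [v_2,v_3,v_4]

Hence C_0 ≅ Z^5, C_1 ≅ Z^10, C_2 ≅ Z^5.

∂_1: C_1 → C_0 is given by ∂[p,q] = [q] − [p]. For instance
  ∂[v_1,v_4] = [v_4] − [v_1].
As a 5×10 matrix over Z this has rank 4, with invariant factors (1,1,1,1).

The boundary map ∂_2: C_2 → C_1 maps a triangle to the signed sum of its edges. For instance
  ∂[v_1,v_3,v_4] = [v_3,v_4] − [v_1,v_4] + [v_1,v_3],
  ∂[v_2,v_3,v_4] = [v_3,v_4] − [v_2,v_4] + [v_2,v_3].
This gives a 10×5 integer matrix of rank 5; reducing to Smith normal form yields diagonal entries (1,1,1,1,1).

From H_k ≅ ker(∂_k) / im(∂_{k+1}) we obtain:

  H_1: rank ker ∂_1 − rank ∂_2 = (10 − 4) − 5 = 1, and the invariant factors of ∂_2 are all 1, so H_1 = Z.

(K is a triangulation of the Möbius band.)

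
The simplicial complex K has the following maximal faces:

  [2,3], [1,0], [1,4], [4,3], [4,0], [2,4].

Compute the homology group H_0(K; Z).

Order the vertices as 0 < 1 < 2 < 3 < 4. Listing each simplex with vertices in this order, K has dimension 1 with simplices:

  0-simplices (5): [0], [1], [2], [3], [4]
  1-simplices (6): [0,1], [0,4], [1,4], [2,3], [2,4], [3,4]

so the chain groups are C_0 ≅ Z^5, C_1 ≅ Z^6.

Boundary ∂_1: C_1 → C_0 sends each edge [p,q] (with p < q) to q − p. For instance
  ∂[0,4] = [4] − [0].
This gives a 5×6 integer matrix of rank 4; reducing to Smith normal form yields diagonal entries (1,1,1,1).

Reading off H_k = ker ∂_k / im ∂_{k+1}:

  H_0: rank C_0 − rank ∂_1 = 5 − 4 = 1, and the invariant factors of ∂_1 are all 1, so H_0 ≅ Z.

H_0 ≅ Z.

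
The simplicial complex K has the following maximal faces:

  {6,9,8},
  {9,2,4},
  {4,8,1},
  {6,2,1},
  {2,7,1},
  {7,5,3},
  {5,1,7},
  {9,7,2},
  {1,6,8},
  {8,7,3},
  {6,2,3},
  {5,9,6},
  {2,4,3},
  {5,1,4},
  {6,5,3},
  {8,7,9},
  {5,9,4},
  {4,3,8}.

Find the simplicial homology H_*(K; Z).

Take the total order 1 < 2 < 3 < 4 < 5 < 6 < 7 < 8 < 9 on the vertex set. Then K (dimension 2) consists of the simplices:

  0-simplices (9): [1], [2], [3], [4], [5], [6], [7], [8], [9]
  1-simplices (27): (27 of them)
  2-simplices (18): [1,2,6], [1,2,7], [1,4,5], [1,4,8], [1,5,7], [1,6,8], [2,3,4], [2,3,6], [2,4,9], [2,7,9], [3,4,8], [3,5,6], [3,5,7], [3,7,8], [4,5,9], [5,6,9], [6,8,9], [7,8,9]

giving chain groups C_0 ≅ Z^9, C_1 ≅ Z^27, C_2 ≅ Z^18.

∂_1: C_1 → C_0 maps an edge to its endpoints' difference, ∂[p,q] = q − p. For instance
  ∂[4,5] = [5] − [4].
This gives a 9×27 integer matrix of rank 8; reducing to Smith normal form yields diagonal entries (1,1,1,1,1,1,1,1).

The boundary map ∂_2: C_2 → C_1 maps a triangle to the signed sum of its edges. For instance
  ∂[1,2,7] = [2,7] − [1,7] + [1,2],
  ∂[2,7,9] = [7,9] − [2,9] + [2,7].
The 27×18 boundary matrix has rank 17 and Smith normal form diag(1,1,1,1,1,1,1,1,1,1,1,1,1,1,1,1,1).

Reading off H_k = ker ∂_k / im ∂_{k+1}:

  H_0: rank C_0 − rank ∂_1 = 9 − 8 = 1, and the invariant factors of ∂_1 are all 1, so H_0 ≅ Z.
  H_1: rank ker ∂_1 − rank ∂_2 = (27 − 8) − 17 = 2, and the invariant factors of ∂_2 are all 1, so H_1 ≅ Z^2.
  H_2: rank ker ∂_2 − rank ∂_3 = (18 − 17) − 0 = 1, and there is no ∂_3, so H_2 ≅ Z.

As a check, the Euler characteristic is 9 − 27 + 18 = 0, which agrees with 1 − 2 + 1 = 0.

H_0 = Z,  H_1 = Z^2,  H_2 = Z.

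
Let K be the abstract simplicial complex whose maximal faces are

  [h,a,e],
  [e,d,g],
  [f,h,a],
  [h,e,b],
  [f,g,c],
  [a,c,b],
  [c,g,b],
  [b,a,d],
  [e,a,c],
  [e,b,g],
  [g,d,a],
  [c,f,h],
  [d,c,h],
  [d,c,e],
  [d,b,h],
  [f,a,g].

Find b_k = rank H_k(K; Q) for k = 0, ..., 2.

Take the total order a < b < c < d < e < f < g < h on the vertex set. Then K (dimension 2) consists of the simplices:

  0-simplices (8): a, b, c, d, e, f, g, h
  1-simplices (24): ab, ac, ad, ae, af, ag, ah, bc, bd, be, bg, bh, cd, ce, cf, cg, ch, de, dg, dh, eg, eh, fg, fh
  2-simplices (16): abc, abd, ace, adg, aeh, afg, afh, bcg, bdh, beg, beh, cde, cdh, cfg, cfh, deg

giving chain groups C_0 ≅ Z^8, C_1 ≅ Z^24, C_2 ≅ Z^16.

The boundary map ∂_1: C_1 → C_0 maps an edge to its endpoints' difference, ∂[p,q] = q − p.
This gives a 8×24 integer matrix of rank 7; reducing to Smith normal form yields diagonal entries (1,1,1,1,1,1,1).

∂_2: C_2 → C_1 acts by ∂[p,q,r] = [q,r] − [p,r] + [p,q]. For instance
  ∂deg = eg − dg + de,
  ∂aeh = eh − ah + ae.
This gives a 24×16 integer matrix of rank 15; reducing to Smith normal form yields diagonal entries (1,1,1,1,1,1,1,1,1,1,1,1,1,1,1).

From H_k ≅ ker(∂_k) / im(∂_{k+1}) we obtain:

  H_0: rank C_0 − rank ∂_1 = 8 − 7 = 1, and the invariant factors of ∂_1 are all 1, so H_0 ≅ Z.
  H_1: rank ker ∂_1 − rank ∂_2 = (24 − 7) − 15 = 2, and the invariant factors of ∂_2 are all 1, so H_1 ≅ Z^2.
  H_2: rank ker ∂_2 − rank ∂_3 = (16 − 15) − 0 = 1, and there is no ∂_3, so H_2 ≅ Z.

(K is a triangulation of the torus T^2.)

Hence the Betti numbers are b_0 = 1, b_1 = 2, b_2 = 1.

b_0 = 1, b_1 = 2, b_2 = 1.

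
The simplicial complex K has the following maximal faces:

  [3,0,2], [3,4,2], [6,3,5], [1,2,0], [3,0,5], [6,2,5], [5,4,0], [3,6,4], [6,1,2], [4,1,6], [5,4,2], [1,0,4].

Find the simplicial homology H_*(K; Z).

H_0 ≅ Z,  H_1 ≅ Z/2,  H_2 = 0.

Order the vertices as 0 < 1 < 2 < 3 < 4 < 5 < 6. Listing each simplex with vertices in this order, K has dimension 2 with simplices:

  0-simplices (7): [0], [1], [2], [3], [4], [5], [6]
  1-simplices (18): [0,1], [0,2], [0,3], [0,4], [0,5], [1,2], [1,4], [1,6], [2,3], [2,4], [2,5], [2,6], [3,4], [3,5], [3,6], [4,5], [4,6], [5,6]
  2-simplices (12): [0,1,2], [0,1,4], [0,2,3], [0,3,5], [0,4,5], [1,2,6], [1,4,6], [2,3,4], [2,4,5], [2,5,6], [3,4,6], [3,5,6]

so the chain groups are C_0 ≅ Z^7, C_1 ≅ Z^18, C_2 ≅ Z^12.

∂_1: C_1 → C_0 is given by ∂[p,q] = [q] − [p]. For instance
  ∂[0,1] = [1] − [0].
The resulting 7×18 matrix has rank 6, and its Smith normal form has invariant factors (1,1,1,1,1,1).

The boundary map ∂_2: C_2 → C_1 maps a triangle to the signed sum of its edges. For instance
  ∂[0,1,2] = [1,2] − [0,2] + [0,1],
  ∂[2,4,5] = [4,5] − [2,5] + [2,4].
This gives a 18×12 integer matrix of rank 12; reducing to Smith normal form yields diagonal entries (1,1,1,1,1,1,1,1,1,1,1,2).

Now H_k = ker ∂_k / im ∂_{k+1}, so:

  H_0: rank C_0 − rank ∂_1 = 7 − 6 = 1, and the invariant factors of ∂_1 are all 1, so H_0 = Z.
  H_1: rank ker ∂_1 − rank ∂_2 = (18 − 6) − 12 = 0, and ∂_2 has invariant factor 2 > 1, so H_1 = Z/2.
  H_2: rank ker ∂_2 − rank ∂_3 = (12 − 12) − 0 = 0, and there is no ∂_3, so H_2 = 0.

As a check, the Euler characteristic is 7 − 18 + 12 = 1, which agrees with 1 − 0 + 0 = 1.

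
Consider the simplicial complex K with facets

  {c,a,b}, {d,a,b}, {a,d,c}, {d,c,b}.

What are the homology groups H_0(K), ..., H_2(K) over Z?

H_0 = Z,  H_1 = 0,  H_2 = Z.

Fix the vertex order a < b < c < d and write every simplex with vertices in increasing order. Then dim K = 2 and the simplices of K are:

  0-simplices (4): a, b, c, d
  1-simplices (6): ab, ac, ad, bc, bd, cd
  2-simplices (4): abc, abd, acd, bcd

so the chain groups are C_0 ≅ Z^4, C_1 ≅ Z^6, C_2 ≅ Z^4.

The boundary map ∂_1: C_1 → C_0 is given by ∂[p,q] = [q] − [p].
As a 4×6 matrix over Z this has rank 3, with invariant factors (1,1,1).

Boundary ∂_2: C_2 → C_1 acts by ∂[p,q,r] = [q,r] − [p,r] + [p,q]. For instance
  ∂bcd = cd − bd + bc,
  ∂abd = bd − ad + ab.
The 6×4 boundary matrix has rank 3 and Smith normal form diag(1,1,1).

Reading off H_k = ker ∂_k / im ∂_{k+1}:

  H_0: rank C_0 − rank ∂_1 = 4 − 3 = 1, and the invariant factors of ∂_1 are all 1, so H_0 = Z.
  H_1: rank ker ∂_1 − rank ∂_2 = (6 − 3) − 3 = 0, and the invariant factors of ∂_2 are all 1, so H_1 = 0.
  H_2: rank ker ∂_2 − rank ∂_3 = (4 − 3) − 0 = 1, and there is no ∂_3, so H_2 = Z.

(K is a triangulation of the 2-sphere S^2.)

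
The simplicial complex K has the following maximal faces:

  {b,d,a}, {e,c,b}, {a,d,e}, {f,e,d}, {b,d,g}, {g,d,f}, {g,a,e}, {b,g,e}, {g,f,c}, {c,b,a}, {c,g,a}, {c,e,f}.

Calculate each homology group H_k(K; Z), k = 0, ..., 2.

Order the vertices as a < b < c < d < e < f < g. Listing each simplex with vertices in this order, K has dimension 2 with simplices:

  0-simplices (7): a, b, c, d, e, f, g
  1-simplices (18): ab, ac, ad, ae, ag, bc, bd, be, bg, ce, cf, cg, de, df, dg, ef, eg, fg
  2-simplices (12): abc, abd, acg, ade, aeg, bce, bdg, beg, cef, cfg, def, dfg

Hence C_0 ≅ Z^7, C_1 ≅ Z^18, C_2 ≅ Z^12.

∂_1: C_1 → C_0 maps an edge to its endpoints' difference, ∂[p,q] = q − p. For instance
  ∂be = e − b.
This gives a 7×18 integer matrix of rank 6; reducing to Smith normal form yields diagonal entries (1,1,1,1,1,1).

∂_2: C_2 → C_1 sends each 2-simplex [p,q,r] to [q,r] − [p,r] + [p,q]. For instance
  ∂def = ef − df + de,
  ∂beg = eg − bg + be.
This gives a 18×12 integer matrix of rank 12; reducing to Smith normal form yields diagonal entries (1,1,1,1,1,1,1,1,1,1,1,2).

From H_k ≅ ker(∂_k) / im(∂_{k+1}) we obtain:

  H_0: rank C_0 − rank ∂_1 = 7 − 6 = 1, and the invariant factors of ∂_1 are all 1, so H_0 ≅ Z.
  H_1: rank ker ∂_1 − rank ∂_2 = (18 − 6) − 12 = 0, and ∂_2 has invariant factor 2 > 1, so H_1 ≅ Z/2.
  H_2: rank ker ∂_2 − rank ∂_3 = (12 − 12) − 0 = 0, and there is no ∂_3, so H_2 ≅ 0.

As a check, the Euler characteristic is 7 − 18 + 12 = 1, which agrees with 1 − 0 + 0 = 1.
(K is a triangulation of the real projective plane RP^2.)

H_0 = Z,  H_1 = Z/2,  H_2 = 0.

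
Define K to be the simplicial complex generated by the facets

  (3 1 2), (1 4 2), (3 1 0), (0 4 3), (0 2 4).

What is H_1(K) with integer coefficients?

Fix the vertex order 0 < 1 < 2 < 3 < 4 and write every simplex with vertices in increasing order. Then dim K = 2 and the simplices of K are:

  0-simplices (5): [0], [1], [2], [3], [4]
  1-simplices (10): [0,1], [0,2], [0,3], [0,4], [1,2], [1,3], [1,4], [2,3], [2,4], [3,4]
  2-simplices (5): [0,1,3], [0,2,4], [0,3,4], [1,2,3], [1,2,4]

giving chain groups C_0 ≅ Z^5, C_1 ≅ Z^10, C_2 ≅ Z^5.

The boundary map ∂_1: C_1 → C_0 sends each edge [p,q] (with p < q) to q − p. For instance
  ∂[0,3] = [3] − [0].
The 5×10 boundary matrix has rank 4 and Smith normal form diag(1,1,1,1).

Boundary ∂_2: C_2 → C_1 maps a triangle to the signed sum of its edges. For instance
  ∂[1,2,4] = [2,4] − [1,4] + [1,2],
  ∂[1,2,3] = [2,3] − [1,3] + [1,2].
The resulting 10×5 matrix has rank 5, and its Smith normal form has invariant factors (1,1,1,1,1).

Reading off H_k = ker ∂_k / im ∂_{k+1}:

  H_1: rank ker ∂_1 − rank ∂_2 = (10 − 4) − 5 = 1, and the invariant factors of ∂_2 are all 1, so H_1 = Z.

H_1 = Z.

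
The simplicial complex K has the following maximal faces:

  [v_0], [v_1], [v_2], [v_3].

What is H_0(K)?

H_0 = Z^4.

Take the total order v_0 < v_1 < v_2 < v_3 on the vertex set. Then K (dimension 0) consists of the simplices:

  0-simplices (4): [v_0], [v_1], [v_2], [v_3]

Hence C_0 ≅ Z^4.

From H_k ≅ ker(∂_k) / im(∂_{k+1}) we obtain:

  H_0: rank C_0 − rank ∂_1 = 4 − 0 = 4, and there is no ∂_1, so H_0 ≅ Z^4.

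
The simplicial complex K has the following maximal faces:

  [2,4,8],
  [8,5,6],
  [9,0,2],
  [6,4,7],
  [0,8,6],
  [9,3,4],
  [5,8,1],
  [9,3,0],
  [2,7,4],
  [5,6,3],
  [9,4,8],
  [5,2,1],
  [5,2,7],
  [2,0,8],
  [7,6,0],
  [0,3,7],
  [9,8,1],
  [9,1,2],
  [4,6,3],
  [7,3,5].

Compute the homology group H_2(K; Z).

Take the total order 0 < 1 < 2 < 3 < 4 < 5 < 6 < 7 < 8 < 9 on the vertex set. Then K (dimension 2) consists of the simplices:

  0-simplices (10): [0], [1], [2], [3], [4], [5], [6], [7], [8], [9]
  1-simplices (30): (30 of them)
  2-simplices (20): (20 of them)

Hence C_0 ≅ Z^10, C_1 ≅ Z^30, C_2 ≅ Z^20.

∂_1: C_1 → C_0 is given by ∂[p,q] = [q] − [p].
This gives a 10×30 integer matrix of rank 9; reducing to Smith normal form yields diagonal entries (1,1,1,1,1,1,1,1,1).

∂_2: C_2 → C_1 sends each 2-simplex [p,q,r] to [q,r] − [p,r] + [p,q]. For instance
  ∂[2,5,7] = [5,7] − [2,7] + [2,5],
  ∂[3,4,6] = [4,6] − [3,6] + [3,4].
As a 30×20 matrix over Z this has rank 20, with invariant factors (1,1,1,1,1,1,1,1,1,1,1,1,1,1,1,1,1,1,1,2).

Now H_k = ker ∂_k / im ∂_{k+1}, so:

  H_2: rank ker ∂_2 − rank ∂_3 = (20 − 20) − 0 = 0, and there is no ∂_3, so H_2 ≅ 0.

H_2 = 0.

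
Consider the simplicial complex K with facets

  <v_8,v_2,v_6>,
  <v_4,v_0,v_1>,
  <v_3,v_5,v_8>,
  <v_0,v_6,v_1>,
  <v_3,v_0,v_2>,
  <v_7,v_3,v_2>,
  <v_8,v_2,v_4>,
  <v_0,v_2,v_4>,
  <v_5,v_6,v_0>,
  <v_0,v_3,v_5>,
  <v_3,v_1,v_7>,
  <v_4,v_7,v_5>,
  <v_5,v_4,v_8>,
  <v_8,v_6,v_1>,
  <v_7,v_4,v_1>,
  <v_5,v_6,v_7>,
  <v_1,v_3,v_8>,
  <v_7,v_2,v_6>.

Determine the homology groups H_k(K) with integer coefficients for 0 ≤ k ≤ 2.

Take the total order v_0 < v_1 < v_2 < v_3 < v_4 < v_5 < v_6 < v_7 < v_8 on the vertex set. Then K (dimension 2) consists of the simplices:

  0-simplices (9): [v_0], [v_1], [v_2], [v_3], [v_4], [v_5], [v_6], [v_7], [v_8]
  1-simplices (27): (27 of them)
  2-simplices (18): (18 of them)

Hence C_0 ≅ Z^9, C_1 ≅ Z^27, C_2 ≅ Z^18.

The boundary map ∂_1: C_1 → C_0 sends each edge [p,q] (with p < q) to q − p. For instance
  ∂[v_5,v_8] = [v_8] − [v_5].
This gives a 9×27 integer matrix of rank 8; reducing to Smith normal form yields diagonal entries (1,1,1,1,1,1,1,1).

Boundary ∂_2: C_2 → C_1 acts by ∂[p,q,r] = [q,r] − [p,r] + [p,q]. For instance
  ∂[v_3,v_5,v_8] = [v_5,v_8] − [v_3,v_8] + [v_3,v_5],
  ∂[v_0,v_2,v_3] = [v_2,v_3] − [v_0,v_3] + [v_0,v_2].
The resulting 27×18 matrix has rank 17, and its Smith normal form has invariant factors (1,1,1,1,1,1,1,1,1,1,1,1,1,1,1,1,1).

From H_k ≅ ker(∂_k) / im(∂_{k+1}) we obtain:

  H_0: rank C_0 − rank ∂_1 = 9 − 8 = 1, and the invariant factors of ∂_1 are all 1, so H_0 = Z.
  H_1: rank ker ∂_1 − rank ∂_2 = (27 − 8) − 17 = 2, and the invariant factors of ∂_2 are all 1, so H_1 = Z^2.
  H_2: rank ker ∂_2 − rank ∂_3 = (18 − 17) − 0 = 1, and there is no ∂_3, so H_2 = Z.

As a check, the Euler characteristic is 9 − 27 + 18 = 0, which agrees with 1 − 2 + 1 = 0.
(K is a triangulation of the torus T^2.)

H_0 ≅ Z,  H_1 ≅ Z^2,  H_2 ≅ Z.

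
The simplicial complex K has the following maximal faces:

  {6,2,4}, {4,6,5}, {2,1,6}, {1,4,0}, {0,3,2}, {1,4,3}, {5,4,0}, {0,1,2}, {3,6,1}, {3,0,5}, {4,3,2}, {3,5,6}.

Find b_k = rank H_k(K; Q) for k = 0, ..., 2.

b_0 = 1, b_1 = 0, b_2 = 0.

K has 7 vertices, 18 edges, 12 triangles.
rank ∂_0 = 0, rank ∂_1 = 6 ⇒ b_0 = 7 − 0 − 6 = 1; all invariant factors of ∂_1 are 1 so no torsion. So H_0 ≅ Z.
rank ∂_1 = 6, rank ∂_2 = 12 ⇒ b_1 = 18 − 6 − 12 = 0; ∂_2 has invariant factor(s) [2] giving torsion. So H_1 ≅ Z/2Z.
rank ∂_2 = 12, rank ∂_3 = 0 ⇒ b_2 = 12 − 12 − 0 = 0. So H_2 ≅ 0.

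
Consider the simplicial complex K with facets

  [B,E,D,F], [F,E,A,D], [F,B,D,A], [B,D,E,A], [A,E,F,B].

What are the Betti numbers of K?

Take the total order A < B < D < E < F on the vertex set. Then K (dimension 3) consists of the simplices:

  0-simplices (5): A, B, D, E, F
  1-simplices (10): AB, AD, AE, AF, BD, BE, BF, DE, DF, EF
  2-simplices (10): ABD, ABE, ABF, ADE, ADF, AEF, BDE, BDF, BEF, DEF
  3-simplices (5): ABDE, ABDF, ABEF, ADEF, BDEF

Hence C_0 ≅ Z^5, C_1 ≅ Z^10, C_2 ≅ Z^10, C_3 ≅ Z^5.

∂_1: C_1 → C_0 sends each edge [p,q] (with p < q) to q − p.
The resulting 5×10 matrix has rank 4, and its Smith normal form has invariant factors (1,1,1,1).

The boundary map ∂_2: C_2 → C_1 maps a triangle to the signed sum of its edges. For instance
  ∂DEF = EF − DF + DE,
  ∂AEF = EF − AF + AE.
The 10×10 boundary matrix has rank 6 and Smith normal form diag(1,1,1,1,1,1).

The boundary map ∂_3: C_3 → C_2 sends each 3-simplex σ to the alternating sum Σ_i (−1)^i (σ with its i-th vertex removed). For instance
  ∂ABDE = BDE − ADE + ABE − ABD,
  ∂ABEF = BEF − AEF + ABF − ABE.
This gives a 10×5 integer matrix of rank 4; reducing to Smith normal form yields diagonal entries (1,1,1,1).

Now H_k = ker ∂_k / im ∂_{k+1}, so:

  H_0: rank C_0 − rank ∂_1 = 5 − 4 = 1, and the invariant factors of ∂_1 are all 1, so H_0 = Z.
  H_1: rank ker ∂_1 − rank ∂_2 = (10 − 4) − 6 = 0, and the invariant factors of ∂_2 are all 1, so H_1 = 0.
  H_2: rank ker ∂_2 − rank ∂_3 = (10 − 6) − 4 = 0, and the invariant factors of ∂_3 are all 1, so H_2 = 0.
  H_3: rank ker ∂_3 − rank ∂_4 = (5 − 4) − 0 = 1, and there is no ∂_4, so H_3 = Z.

(K is a triangulation of the 3-sphere S^3.)

Hence the Betti numbers are b_0 = 1, b_1 = 0, b_2 = 0, b_3 = 1.

b_0 = 1, b_1 = 0, b_2 = 0, b_3 = 1.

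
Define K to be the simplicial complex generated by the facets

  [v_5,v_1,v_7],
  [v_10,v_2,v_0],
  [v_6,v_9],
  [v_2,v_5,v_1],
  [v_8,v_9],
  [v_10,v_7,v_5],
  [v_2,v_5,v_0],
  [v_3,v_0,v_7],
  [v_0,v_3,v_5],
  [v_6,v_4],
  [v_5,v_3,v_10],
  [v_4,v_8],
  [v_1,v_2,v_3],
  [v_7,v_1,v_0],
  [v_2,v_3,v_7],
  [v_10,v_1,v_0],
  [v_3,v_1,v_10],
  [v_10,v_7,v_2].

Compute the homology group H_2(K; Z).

Order the vertices as v_0 < v_1 < v_2 < v_3 < v_4 < v_5 < v_6 < v_7 < v_8 < v_9 < v_10. Listing each simplex with vertices in this order, K has dimension 2 with simplices:

  0-simplices (11): [v_0], [v_1], [v_2], [v_3], [v_4], [v_5], [v_6], [v_7], [v_8], [v_9], [v_10]
  1-simplices (25): (25 of them)
  2-simplices (14): (14 of them)

so the chain groups are C_0 ≅ Z^11, C_1 ≅ Z^25, C_2 ≅ Z^14.

∂_1: C_1 → C_0 maps an edge to its endpoints' difference, ∂[p,q] = q − p. For instance
  ∂[v_1,v_3] = [v_3] − [v_1].
This gives a 11×25 integer matrix of rank 9; reducing to Smith normal form yields diagonal entries (1,1,1,1,1,1,1,1,1).

∂_2: C_2 → C_1 acts by ∂[p,q,r] = [q,r] − [p,r] + [p,q]. For instance
  ∂[v_0,v_3,v_7] = [v_3,v_7] − [v_0,v_7] + [v_0,v_3],
  ∂[v_1,v_5,v_7] = [v_5,v_7] − [v_1,v_7] + [v_1,v_5].
This gives a 25×14 integer matrix of rank 13; reducing to Smith normal form yields diagonal entries (1,1,1,1,1,1,1,1,1,1,1,1,1).

Now H_k = ker ∂_k / im ∂_{k+1}, so:

  H_2: rank ker ∂_2 − rank ∂_3 = (14 − 13) − 0 = 1, and there is no ∂_3, so H_2 ≅ Z.

H_2 = Z.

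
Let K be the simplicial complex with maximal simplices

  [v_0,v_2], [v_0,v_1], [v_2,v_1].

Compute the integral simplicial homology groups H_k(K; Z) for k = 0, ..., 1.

K has 3 vertices, 3 edges.
rank ∂_0 = 0, rank ∂_1 = 2 ⇒ b_0 = 3 − 0 − 2 = 1; all invariant factors of ∂_1 are 1 so no torsion. So H_0 = Z.
rank ∂_1 = 2, rank ∂_2 = 0 ⇒ b_1 = 3 − 2 − 0 = 1. So H_1 = Z.

H_0 = Z,  H_1 = Z.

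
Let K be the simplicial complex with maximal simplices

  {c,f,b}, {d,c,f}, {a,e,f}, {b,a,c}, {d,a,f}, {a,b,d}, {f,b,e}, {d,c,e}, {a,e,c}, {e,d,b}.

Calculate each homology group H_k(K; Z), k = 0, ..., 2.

Order the vertices as a < b < c < d < e < f. Listing each simplex with vertices in this order, K has dimension 2 with simplices:

  0-simplices (6): a, b, c, d, e, f
  1-simplices (15): ab, ac, ad, ae, af, bc, bd, be, bf, cd, ce, cf, de, df, ef
  2-simplices (10): abc, abd, ace, adf, aef, bcf, bde, bef, cde, cdf

giving chain groups C_0 ≅ Z^6, C_1 ≅ Z^15, C_2 ≅ Z^10.

Boundary ∂_1: C_1 → C_0 is given by ∂[p,q] = [q] − [p].
The resulting 6×15 matrix has rank 5, and its Smith normal form has invariant factors (1,1,1,1,1).

The boundary map ∂_2: C_2 → C_1 acts by ∂[p,q,r] = [q,r] − [p,r] + [p,q]. For instance
  ∂aef = ef − af + ae,
  ∂adf = df − af + ad.
The resulting 15×10 matrix has rank 10, and its Smith normal form has invariant factors (1,1,1,1,1,1,1,1,1,2).

From H_k ≅ ker(∂_k) / im(∂_{k+1}) we obtain:

  H_0: rank C_0 − rank ∂_1 = 6 − 5 = 1, and the invariant factors of ∂_1 are all 1, so H_0 ≅ Z.
  H_1: rank ker ∂_1 − rank ∂_2 = (15 − 5) − 10 = 0, and ∂_2 has invariant factor 2 > 1, so H_1 ≅ Z/2.
  H_2: rank ker ∂_2 − rank ∂_3 = (10 − 10) − 0 = 0, and there is no ∂_3, so H_2 ≅ 0.

(K is a triangulation of the real projective plane RP^2.)

H_0 = Z,  H_1 = Z/2,  H_2 = 0.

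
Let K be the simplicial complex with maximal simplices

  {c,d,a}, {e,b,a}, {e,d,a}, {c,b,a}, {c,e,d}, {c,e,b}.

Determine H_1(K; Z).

H_1 ≅ 0.

Take the total order a < b < c < d < e on the vertex set. Then K (dimension 2) consists of the simplices:

  0-simplices (5): a, b, c, d, e
  1-simplices (9): ab, ac, ad, ae, bc, be, cd, ce, de
  2-simplices (6): abc, abe, acd, ade, bce, cde

Hence C_0 ≅ Z^5, C_1 ≅ Z^9, C_2 ≅ Z^6.

∂_1: C_1 → C_0 sends each edge [p,q] (with p < q) to q − p.
This gives a 5×9 integer matrix of rank 4; reducing to Smith normal form yields diagonal entries (1,1,1,1).

The boundary map ∂_2: C_2 → C_1 maps a triangle to the signed sum of its edges. For instance
  ∂abc = bc − ac + ab,
  ∂acd = cd − ad + ac.
The resulting 9×6 matrix has rank 5, and its Smith normal form has invariant factors (1,1,1,1,1).

From H_k ≅ ker(∂_k) / im(∂_{k+1}) we obtain:

  H_1: rank ker ∂_1 − rank ∂_2 = (9 − 4) − 5 = 0, and the invariant factors of ∂_2 are all 1, so H_1 = 0.

(K is a triangulation of the 2-sphere S^2.)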